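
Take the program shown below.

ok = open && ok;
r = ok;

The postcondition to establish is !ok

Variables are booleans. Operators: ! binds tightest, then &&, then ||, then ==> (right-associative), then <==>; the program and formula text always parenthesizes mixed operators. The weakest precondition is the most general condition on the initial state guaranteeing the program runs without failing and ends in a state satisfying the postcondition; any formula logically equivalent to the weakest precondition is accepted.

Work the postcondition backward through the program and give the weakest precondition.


Working backward. After the program, !ok must hold.
Before r := ok: !ok
Before ok := open && ok: !(open && ok)
Answer: WP = !(open && ok)


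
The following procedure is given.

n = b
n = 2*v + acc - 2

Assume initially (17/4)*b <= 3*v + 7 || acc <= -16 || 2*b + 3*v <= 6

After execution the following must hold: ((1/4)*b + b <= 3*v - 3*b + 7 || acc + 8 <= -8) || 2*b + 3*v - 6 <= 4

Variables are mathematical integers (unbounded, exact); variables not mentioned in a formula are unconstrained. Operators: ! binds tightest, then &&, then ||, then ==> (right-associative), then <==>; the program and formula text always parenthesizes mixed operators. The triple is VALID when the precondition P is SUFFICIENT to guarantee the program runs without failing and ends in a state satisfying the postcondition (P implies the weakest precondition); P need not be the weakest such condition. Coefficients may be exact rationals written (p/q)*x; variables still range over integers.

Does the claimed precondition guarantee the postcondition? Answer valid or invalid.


Working backward. After the program, the postcondition ((1/4)*b + b <= 3*v - 3*b + 7 || acc + 8 <= -8) || 2*b + 3*v - 6 <= 4 must hold; in canonical form it is (17/4)*b <= 3*v + 7 || acc <= -16 || 2*b + 3*v <= 10.
Before n := 2*v + acc - 2: (17/4)*b <= 3*v + 7 || acc <= -16 || 2*b + 3*v <= 10
Before n := b: (17/4)*b <= 3*v + 7 || acc <= -16 || 2*b + 3*v <= 10
The weakest precondition is (17/4)*b <= 3*v + 7 || acc <= -16 || 2*b + 3*v <= 10.
Check whether (17/4)*b <= 3*v + 7 || acc <= -16 || 2*b + 3*v <= 6 implies it.
Every state satisfying the precondition satisfies the weakest precondition: the implication holds.
Answer: valid


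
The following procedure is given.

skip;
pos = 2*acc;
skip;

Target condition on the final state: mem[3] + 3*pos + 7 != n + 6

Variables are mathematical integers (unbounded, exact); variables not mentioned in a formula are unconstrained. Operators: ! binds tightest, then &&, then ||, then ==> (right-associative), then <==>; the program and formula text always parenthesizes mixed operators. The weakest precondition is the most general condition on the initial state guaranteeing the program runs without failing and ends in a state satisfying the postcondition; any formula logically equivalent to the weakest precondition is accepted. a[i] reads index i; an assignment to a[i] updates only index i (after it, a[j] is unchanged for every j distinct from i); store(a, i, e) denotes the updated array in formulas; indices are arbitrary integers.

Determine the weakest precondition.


Working backward. After the program, the postcondition mem[3] + 3*pos + 7 != n + 6 must hold; in canonical form it is mem[3] + 3*pos != n - 1.
Before skip: mem[3] + 3*pos != n - 1
Before pos := 2*acc: mem[3] + 6*acc != n - 1
Before skip: mem[3] + 6*acc != n - 1
Answer: WP = mem[3] + 6*acc != n - 1


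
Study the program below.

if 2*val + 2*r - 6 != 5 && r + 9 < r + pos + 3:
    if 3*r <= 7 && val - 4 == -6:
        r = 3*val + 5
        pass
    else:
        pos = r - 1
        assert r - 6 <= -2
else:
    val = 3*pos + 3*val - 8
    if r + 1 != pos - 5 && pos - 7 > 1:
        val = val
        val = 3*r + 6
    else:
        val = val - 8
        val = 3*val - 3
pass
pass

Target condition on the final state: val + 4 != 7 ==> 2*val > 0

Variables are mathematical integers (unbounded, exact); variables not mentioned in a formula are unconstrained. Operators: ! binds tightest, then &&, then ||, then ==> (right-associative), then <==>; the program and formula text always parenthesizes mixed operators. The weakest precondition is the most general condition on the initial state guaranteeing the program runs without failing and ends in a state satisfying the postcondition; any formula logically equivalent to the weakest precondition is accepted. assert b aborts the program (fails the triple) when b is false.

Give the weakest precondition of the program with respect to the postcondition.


Working backward. After the program, the postcondition val + 4 != 7 ==> 2*val > 0 must hold; in canonical form it is val != 3 ==> 2*val > 0.
Before skip: val != 3 ==> 2*val > 0
Before skip: val != 3 ==> 2*val > 0
Then branch requires ((3*r <= 7 && val == -2) ==> (val != 3 ==> 2*val > 0)) && ((!(3*r <= 7 && val == -2)) ==> (r <= 4 && (val != 3 ==> 2*val > 0))); else branch requires ((r != pos - 6 && pos > 8) ==> (3*r != -3 ==> 6*r > -12)) && ((!(r != pos - 6 && pos > 8)) ==> (9*pos + 9*val != 54 ==> 18*pos + 18*val > 102)).
Before the if: ((2*r + 2*val != 11 && pos > 6) ==> (((3*r <= 7 && val == -2) ==> (val != 3 ==> 2*val > 0)) && ((!(3*r <= 7 && val == -2)) ==> (r <= 4 && (val != 3 ==> 2*val > 0))))) && ((!(2*r + 2*val != 11 && pos > 6)) ==> (((r != pos - 6 && pos > 8) ==> (3*r != -3 ==> 6*r > -12)) && ((!(r != pos - 6 && pos > 8)) ==> (9*pos + 9*val != 54 ==> 18*pos + 18*val > 102))))
Answer: WP = ((2*r + 2*val != 11 && pos > 6) ==> (((3*r <= 7 && val == -2) ==> (val != 3 ==> 2*val > 0)) && ((!(3*r <= 7 && val == -2)) ==> (r <= 4 && (val != 3 ==> 2*val > 0))))) && ((!(2*r + 2*val != 11 && pos > 6)) ==> (((r != pos - 6 && pos > 8) ==> (3*r != -3 ==> 6*r > -12)) && ((!(r != pos - 6 && pos > 8)) ==> (9*pos + 9*val != 54 ==> 18*pos + 18*val > 102))))


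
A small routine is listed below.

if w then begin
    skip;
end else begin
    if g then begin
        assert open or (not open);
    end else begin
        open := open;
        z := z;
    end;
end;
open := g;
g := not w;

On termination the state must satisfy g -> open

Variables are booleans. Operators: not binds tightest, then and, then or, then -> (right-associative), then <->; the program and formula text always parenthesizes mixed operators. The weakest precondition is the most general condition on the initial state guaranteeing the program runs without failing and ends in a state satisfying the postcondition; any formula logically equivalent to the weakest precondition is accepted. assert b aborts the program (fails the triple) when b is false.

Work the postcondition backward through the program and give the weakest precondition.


Working backward. After the program, g -> open must hold.
Before g := not w: (not w) -> open
Before open := g: (not w) -> g
Then branch requires (not w) -> g; else branch requires (g -> ((not w) -> g)) and ((not g) -> ((not w) -> g)).
Before the if: (w -> ((not w) -> g)) and ((not w) -> ((g -> ((not w) -> g)) and ((not g) -> ((not w) -> g))))
Answer: WP = (w -> ((not w) -> g)) and ((not w) -> ((g -> ((not w) -> g)) and ((not g) -> ((not w) -> g))))


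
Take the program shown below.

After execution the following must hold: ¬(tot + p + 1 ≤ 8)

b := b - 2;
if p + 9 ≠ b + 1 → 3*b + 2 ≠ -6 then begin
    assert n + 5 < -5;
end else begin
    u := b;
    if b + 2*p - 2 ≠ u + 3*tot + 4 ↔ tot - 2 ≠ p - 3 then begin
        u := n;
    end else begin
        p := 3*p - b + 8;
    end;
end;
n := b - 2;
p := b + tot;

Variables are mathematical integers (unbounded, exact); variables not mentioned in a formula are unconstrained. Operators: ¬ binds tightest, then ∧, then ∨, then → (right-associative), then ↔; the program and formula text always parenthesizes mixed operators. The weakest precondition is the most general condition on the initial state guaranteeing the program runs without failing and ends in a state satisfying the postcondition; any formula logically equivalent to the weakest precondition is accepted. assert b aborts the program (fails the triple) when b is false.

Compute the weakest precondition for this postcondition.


Working backward. After the program, the postcondition ¬(tot + p + 1 ≤ 8) must hold; in canonical form it is ¬(p + tot ≤ 7).
Before p := b + tot: ¬(b + 2*tot ≤ 7)
Before n := b - 2: ¬(b + 2*tot ≤ 7)
Then branch requires n < -10 ∧ (¬(b + 2*tot ≤ 7)); else branch requires ((2*p ≠ 3*tot + 6 ↔ tot ≠ p - 1) → (¬(b + 2*tot ≤ 7))) ∧ ((¬(2*p ≠ 3*tot + 6 ↔ tot ≠ p - 1)) → (¬(b + 2*tot ≤ 7))).
Before the if: ((p ≠ b - 8 → 3*b ≠ -8) → (n < -10 ∧ (¬(b + 2*tot ≤ 7)))) ∧ ((¬(p ≠ b - 8 → 3*b ≠ -8)) → (((2*p ≠ 3*tot + 6 ↔ tot ≠ p - 1) → (¬(b + 2*tot ≤ 7))) ∧ ((¬(2*p ≠ 3*tot + 6 ↔ tot ≠ p - 1)) → (¬(b + 2*tot ≤ 7)))))
Before b := b - 2: ((p ≠ b - 10 → 3*b ≠ -2) → (n < -10 ∧ (¬(b + 2*tot ≤ 9)))) ∧ ((¬(p ≠ b - 10 → 3*b ≠ -2)) → (((2*p ≠ 3*tot + 6 ↔ tot ≠ p - 1) → (¬(b + 2*tot ≤ 9))) ∧ ((¬(2*p ≠ 3*tot + 6 ↔ tot ≠ p - 1)) → (¬(b + 2*tot ≤ 9)))))
Answer: WP = ((p ≠ b - 10 → 3*b ≠ -2) → (n < -10 ∧ (¬(b + 2*tot ≤ 9)))) ∧ ((¬(p ≠ b - 10 → 3*b ≠ -2)) → (((2*p ≠ 3*tot + 6 ↔ tot ≠ p - 1) → (¬(b + 2*tot ≤ 9))) ∧ ((¬(2*p ≠ 3*tot + 6 ↔ tot ≠ p - 1)) → (¬(b + 2*tot ≤ 9)))))


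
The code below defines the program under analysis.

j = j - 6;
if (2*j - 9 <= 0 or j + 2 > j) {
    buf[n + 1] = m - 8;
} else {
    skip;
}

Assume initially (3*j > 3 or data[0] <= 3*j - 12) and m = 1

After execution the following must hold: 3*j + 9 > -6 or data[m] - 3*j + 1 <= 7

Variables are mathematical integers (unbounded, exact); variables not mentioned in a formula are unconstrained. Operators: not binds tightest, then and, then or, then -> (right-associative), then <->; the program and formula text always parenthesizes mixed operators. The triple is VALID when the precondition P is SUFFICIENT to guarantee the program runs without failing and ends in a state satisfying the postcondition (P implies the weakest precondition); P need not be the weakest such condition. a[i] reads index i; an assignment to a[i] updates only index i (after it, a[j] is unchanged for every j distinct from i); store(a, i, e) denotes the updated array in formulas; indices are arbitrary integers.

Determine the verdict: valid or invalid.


Working backward. After the program, the postcondition 3*j + 9 > -6 or data[m] - 3*j + 1 <= 7 must hold; in canonical form it is 3*j > -15 or data[m] <= 3*j + 6.
Then branch requires 3*j > -15 or data[m] <= 3*j + 6; else branch requires 3*j > -15 or data[m] <= 3*j + 6.
Before the if: 3*j > -15 or data[m] <= 3*j + 6
Before j := j - 6: 3*j > 3 or data[m] <= 3*j - 12
The weakest precondition is 3*j > 3 or data[m] <= 3*j - 12.
Check whether (3*j > 3 or data[0] <= 3*j - 12) and m = 1 implies it.
Countermodel: at the initial state data = {[0] = -12, [1] = 17422, elsewhere 17422}, j = 0, m = 1, the precondition holds but the weakest precondition fails.
Answer: invalid


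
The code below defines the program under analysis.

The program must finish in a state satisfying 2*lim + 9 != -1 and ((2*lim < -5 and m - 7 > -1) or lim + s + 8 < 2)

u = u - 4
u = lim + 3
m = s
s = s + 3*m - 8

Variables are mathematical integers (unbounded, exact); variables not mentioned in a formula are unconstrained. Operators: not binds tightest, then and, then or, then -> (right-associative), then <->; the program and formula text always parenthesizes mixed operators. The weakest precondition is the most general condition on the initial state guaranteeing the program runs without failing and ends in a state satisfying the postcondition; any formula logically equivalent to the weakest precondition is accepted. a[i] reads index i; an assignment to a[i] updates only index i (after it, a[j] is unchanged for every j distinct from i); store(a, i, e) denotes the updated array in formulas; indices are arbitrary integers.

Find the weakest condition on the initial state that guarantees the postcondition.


Working backward. After the program, the postcondition 2*lim + 9 != -1 and ((2*lim < -5 and m - 7 > -1) or lim + s + 8 < 2) must hold; in canonical form it is 2*lim != -10 and ((2*lim < -5 and m > 6) or lim + s < -6).
Before s := s + 3*m - 8: 2*lim != -10 and ((2*lim < -5 and m > 6) or lim + 3*m + s < 2)
Before m := s: 2*lim != -10 and ((2*lim < -5 and s > 6) or lim + 4*s < 2)
Before u := lim + 3: 2*lim != -10 and ((2*lim < -5 and s > 6) or lim + 4*s < 2)
Before u := u - 4: 2*lim != -10 and ((2*lim < -5 and s > 6) or lim + 4*s < 2)
Answer: WP = 2*lim != -10 and ((2*lim < -5 and s > 6) or lim + 4*s < 2)


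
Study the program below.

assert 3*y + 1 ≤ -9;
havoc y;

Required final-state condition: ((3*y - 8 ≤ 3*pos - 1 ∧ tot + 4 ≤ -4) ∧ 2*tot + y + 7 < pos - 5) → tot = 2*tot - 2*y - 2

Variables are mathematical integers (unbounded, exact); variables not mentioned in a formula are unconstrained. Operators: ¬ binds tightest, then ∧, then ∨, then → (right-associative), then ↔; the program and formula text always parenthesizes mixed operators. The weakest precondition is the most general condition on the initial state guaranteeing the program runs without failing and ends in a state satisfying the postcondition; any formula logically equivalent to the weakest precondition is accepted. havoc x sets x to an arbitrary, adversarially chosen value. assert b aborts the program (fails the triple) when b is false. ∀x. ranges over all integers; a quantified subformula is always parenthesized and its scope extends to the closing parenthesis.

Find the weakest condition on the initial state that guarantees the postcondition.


Working backward. After the program, the postcondition ((3*y - 8 ≤ 3*pos - 1 ∧ tot + 4 ≤ -4) ∧ 2*tot + y + 7 < pos - 5) → tot = 2*tot - 2*y - 2 must hold; in canonical form it is (3*y ≤ 3*pos + 7 ∧ tot ≤ -8 ∧ 2*tot + y < pos - 12) → 2*y = tot - 2.
Before havoc y: ∀y_1. ((3*y_1 ≤ 3*pos + 7 ∧ tot ≤ -8 ∧ 2*tot + y_1 < pos - 12) → 2*y_1 = tot - 2)
Before assert 3*y + 1 ≤ -9: 3*y ≤ -10 ∧ (∀y_1. ((3*y_1 ≤ 3*pos + 7 ∧ tot ≤ -8 ∧ 2*tot + y_1 < pos - 12) → 2*y_1 = tot - 2))
Answer: WP = 3*y ≤ -10 ∧ (∀y_1. ((3*y_1 ≤ 3*pos + 7 ∧ tot ≤ -8 ∧ 2*tot + y_1 < pos - 12) → 2*y_1 = tot - 2))


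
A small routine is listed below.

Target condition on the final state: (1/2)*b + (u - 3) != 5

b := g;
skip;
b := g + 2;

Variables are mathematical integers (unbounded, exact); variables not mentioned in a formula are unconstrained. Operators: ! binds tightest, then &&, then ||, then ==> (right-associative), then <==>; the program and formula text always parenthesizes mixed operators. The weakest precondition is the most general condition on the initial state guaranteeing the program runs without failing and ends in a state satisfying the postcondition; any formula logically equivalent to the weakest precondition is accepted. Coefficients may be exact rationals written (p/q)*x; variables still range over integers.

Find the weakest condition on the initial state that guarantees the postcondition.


Working backward. After the program, the postcondition (1/2)*b + (u - 3) != 5 must hold; in canonical form it is (1/2)*b + u != 8.
Before b := g + 2: (1/2)*g + u != 7
Before skip: (1/2)*g + u != 7
Before b := g: (1/2)*g + u != 7
Answer: WP = (1/2)*g + u != 7


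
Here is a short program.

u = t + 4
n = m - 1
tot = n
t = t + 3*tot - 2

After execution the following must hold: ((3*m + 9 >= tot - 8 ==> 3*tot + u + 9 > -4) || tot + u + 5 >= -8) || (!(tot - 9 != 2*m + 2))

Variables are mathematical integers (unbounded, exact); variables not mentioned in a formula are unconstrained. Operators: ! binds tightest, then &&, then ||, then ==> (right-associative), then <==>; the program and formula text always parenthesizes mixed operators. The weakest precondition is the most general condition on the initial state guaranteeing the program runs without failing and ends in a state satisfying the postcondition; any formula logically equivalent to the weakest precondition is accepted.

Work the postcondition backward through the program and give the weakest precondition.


Working backward. After the program, the postcondition ((3*m + 9 >= tot - 8 ==> 3*tot + u + 9 > -4) || tot + u + 5 >= -8) || (!(tot - 9 != 2*m + 2)) must hold; in canonical form it is (3*m >= tot - 17 ==> 3*tot + u > -13) || tot + u >= -13 || (!(tot != 2*m + 11)).
Before t := t + 3*tot - 2: (3*m >= tot - 17 ==> 3*tot + u > -13) || tot + u >= -13 || (!(tot != 2*m + 11))
Before tot := n: (3*m >= n - 17 ==> 3*n + u > -13) || n + u >= -13 || (!(n != 2*m + 11))
Before n := m - 1: (2*m >= -18 ==> 3*m + u > -10) || m + u >= -12 || (!(m != -12))
Before u := t + 4: (2*m >= -18 ==> 3*m + t > -14) || m + t >= -16 || (!(m != -12))
Answer: WP = (2*m >= -18 ==> 3*m + t > -14) || m + t >= -16 || (!(m != -12))


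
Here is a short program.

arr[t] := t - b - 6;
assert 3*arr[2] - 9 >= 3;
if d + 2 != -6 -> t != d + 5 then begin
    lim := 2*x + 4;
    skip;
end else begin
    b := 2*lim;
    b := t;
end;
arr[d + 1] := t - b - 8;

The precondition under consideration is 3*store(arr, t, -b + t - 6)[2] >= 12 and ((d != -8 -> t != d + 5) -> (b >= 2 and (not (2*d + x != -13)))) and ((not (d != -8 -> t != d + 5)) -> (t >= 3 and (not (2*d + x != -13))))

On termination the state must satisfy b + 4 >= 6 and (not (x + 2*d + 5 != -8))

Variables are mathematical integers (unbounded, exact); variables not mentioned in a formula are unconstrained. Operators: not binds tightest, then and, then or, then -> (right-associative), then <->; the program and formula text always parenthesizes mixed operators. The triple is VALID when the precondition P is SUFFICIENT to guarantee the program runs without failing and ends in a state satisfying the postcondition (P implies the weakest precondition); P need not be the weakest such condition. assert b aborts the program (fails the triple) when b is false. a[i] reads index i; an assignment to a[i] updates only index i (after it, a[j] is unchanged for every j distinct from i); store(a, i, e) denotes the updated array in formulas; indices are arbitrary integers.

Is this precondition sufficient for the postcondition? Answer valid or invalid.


Working backward. After the program, the postcondition b + 4 >= 6 and (not (x + 2*d + 5 != -8)) must hold; in canonical form it is b >= 2 and (not (2*d + x != -13)).
Before arr[d + 1] := t - b - 8: b >= 2 and (not (2*d + x != -13))
Then branch requires b >= 2 and (not (2*d + x != -13)); else branch requires t >= 2 and (not (2*d + x != -13)).
Before the if: ((d != -8 -> t != d + 5) -> (b >= 2 and (not (2*d + x != -13)))) and ((not (d != -8 -> t != d + 5)) -> (t >= 2 and (not (2*d + x != -13))))
Before assert 3*arr[2] - 9 >= 3: 3*arr[2] >= 12 and ((d != -8 -> t != d + 5) -> (b >= 2 and (not (2*d + x != -13)))) and ((not (d != -8 -> t != d + 5)) -> (t >= 2 and (not (2*d + x != -13))))
Before arr[t] := t - b - 6: 3*store(arr, t, -b + t - 6)[2] >= 12 and ((d != -8 -> t != d + 5) -> (b >= 2 and (not (2*d + x != -13)))) and ((not (d != -8 -> t != d + 5)) -> (t >= 2 and (not (2*d + x != -13))))
The weakest precondition is 3*store(arr, t, -b + t - 6)[2] >= 12 and ((d != -8 -> t != d + 5) -> (b >= 2 and (not (2*d + x != -13)))) and ((not (d != -8 -> t != d + 5)) -> (t >= 2 and (not (2*d + x != -13)))).
Check whether 3*store(arr, t, -b + t - 6)[2] >= 12 and ((d != -8 -> t != d + 5) -> (b >= 2 and (not (2*d + x != -13)))) and ((not (d != -8 -> t != d + 5)) -> (t >= 3 and (not (2*d + x != -13)))) implies it.
Every state satisfying the precondition satisfies the weakest precondition: the implication holds.
Answer: valid


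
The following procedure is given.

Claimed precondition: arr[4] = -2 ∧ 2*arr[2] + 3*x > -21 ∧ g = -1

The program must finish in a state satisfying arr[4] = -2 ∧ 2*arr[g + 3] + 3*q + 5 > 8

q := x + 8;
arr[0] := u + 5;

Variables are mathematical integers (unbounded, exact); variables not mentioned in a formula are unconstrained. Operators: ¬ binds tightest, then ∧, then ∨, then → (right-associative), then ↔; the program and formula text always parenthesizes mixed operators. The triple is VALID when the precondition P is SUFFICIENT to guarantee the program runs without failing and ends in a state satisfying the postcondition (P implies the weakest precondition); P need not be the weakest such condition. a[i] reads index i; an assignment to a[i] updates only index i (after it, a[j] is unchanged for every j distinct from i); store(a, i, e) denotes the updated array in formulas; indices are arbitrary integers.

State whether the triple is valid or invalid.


Working backward. After the program, the postcondition arr[4] = -2 ∧ 2*arr[g + 3] + 3*q + 5 > 8 must hold; in canonical form it is arr[4] = -2 ∧ 2*arr[g + 3] + 3*q > 3.
Before arr[0] := u + 5: arr[4] = -2 ∧ 2*store(arr, 0, u + 5)[g + 3] + 3*q > 3
Before q := x + 8: arr[4] = -2 ∧ 2*store(arr, 0, u + 5)[g + 3] + 3*x > -21
The weakest precondition is arr[4] = -2 ∧ 2*store(arr, 0, u + 5)[g + 3] + 3*x > -21.
Check whether arr[4] = -2 ∧ 2*arr[2] + 3*x > -21 ∧ g = -1 implies it.
Every state satisfying the precondition satisfies the weakest precondition: the implication holds.
Answer: valid


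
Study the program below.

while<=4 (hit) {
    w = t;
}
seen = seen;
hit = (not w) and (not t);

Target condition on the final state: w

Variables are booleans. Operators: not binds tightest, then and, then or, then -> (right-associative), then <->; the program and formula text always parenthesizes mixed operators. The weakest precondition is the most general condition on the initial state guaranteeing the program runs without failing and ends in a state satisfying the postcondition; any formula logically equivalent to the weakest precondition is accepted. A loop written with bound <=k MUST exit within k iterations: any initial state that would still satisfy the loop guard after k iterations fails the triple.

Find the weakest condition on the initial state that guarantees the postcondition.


Working backward. After the program, w must hold.
Before hit := (not w) and (not t): w
Before seen := seen: w
Before the loop (bound <=4), unroll the exhaustion recursion (WP_0 = exit-now case; WP_j = one more guarded iteration, up to j = 4):
  WP_0: (not hit) and w
  WP_1: (hit -> ((not hit) and t)) and ((not hit) -> w)
  WP_2: (hit -> ((hit -> ((not hit) and t)) and ((not hit) -> t))) and ((not hit) -> w)
  WP_3: (hit -> ((hit -> ((hit -> ((not hit) and t)) and ((not hit) -> t))) and ((not hit) -> t))) and ((not hit) -> w)
  WP_4: (hit -> ((hit -> ((hit -> ((hit -> ((not hit) and t)) and ((not hit) -> t))) and ((not hit) -> t))) and ((not hit) -> t))) and ((not hit) -> w)
So before the loop: (hit -> ((hit -> ((hit -> ((hit -> ((not hit) and t)) and ((not hit) -> t))) and ((not hit) -> t))) and ((not hit) -> t))) and ((not hit) -> w)
Answer: WP = (hit -> ((hit -> ((hit -> ((hit -> ((not hit) and t)) and ((not hit) -> t))) and ((not hit) -> t))) and ((not hit) -> t))) and ((not hit) -> w)


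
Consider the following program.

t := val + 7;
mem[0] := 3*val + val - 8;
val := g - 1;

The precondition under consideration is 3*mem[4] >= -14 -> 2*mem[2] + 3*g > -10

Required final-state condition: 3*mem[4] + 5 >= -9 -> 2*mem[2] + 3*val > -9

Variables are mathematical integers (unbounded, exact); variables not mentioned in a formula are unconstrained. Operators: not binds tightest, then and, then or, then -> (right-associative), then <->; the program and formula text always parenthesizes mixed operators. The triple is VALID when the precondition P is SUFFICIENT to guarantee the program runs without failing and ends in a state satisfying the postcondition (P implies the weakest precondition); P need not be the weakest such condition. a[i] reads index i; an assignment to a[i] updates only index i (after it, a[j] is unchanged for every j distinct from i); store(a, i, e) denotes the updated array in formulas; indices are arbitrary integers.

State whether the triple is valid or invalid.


Working backward. After the program, the postcondition 3*mem[4] + 5 >= -9 -> 2*mem[2] + 3*val > -9 must hold; in canonical form it is 3*mem[4] >= -14 -> 2*mem[2] + 3*val > -9.
Before val := g - 1: 3*mem[4] >= -14 -> 2*mem[2] + 3*g > -6
Before mem[0] := 3*val + val - 8: 3*mem[4] >= -14 -> 2*mem[2] + 3*g > -6
Before t := val + 7: 3*mem[4] >= -14 -> 2*mem[2] + 3*g > -6
The weakest precondition is 3*mem[4] >= -14 -> 2*mem[2] + 3*g > -6.
Check whether 3*mem[4] >= -14 -> 2*mem[2] + 3*g > -10 implies it.
Countermodel: at the initial state g = -2, mem = {[2] = 0, [4] = 15215, elsewhere 15215}, the precondition holds but the weakest precondition fails.
Answer: invalid


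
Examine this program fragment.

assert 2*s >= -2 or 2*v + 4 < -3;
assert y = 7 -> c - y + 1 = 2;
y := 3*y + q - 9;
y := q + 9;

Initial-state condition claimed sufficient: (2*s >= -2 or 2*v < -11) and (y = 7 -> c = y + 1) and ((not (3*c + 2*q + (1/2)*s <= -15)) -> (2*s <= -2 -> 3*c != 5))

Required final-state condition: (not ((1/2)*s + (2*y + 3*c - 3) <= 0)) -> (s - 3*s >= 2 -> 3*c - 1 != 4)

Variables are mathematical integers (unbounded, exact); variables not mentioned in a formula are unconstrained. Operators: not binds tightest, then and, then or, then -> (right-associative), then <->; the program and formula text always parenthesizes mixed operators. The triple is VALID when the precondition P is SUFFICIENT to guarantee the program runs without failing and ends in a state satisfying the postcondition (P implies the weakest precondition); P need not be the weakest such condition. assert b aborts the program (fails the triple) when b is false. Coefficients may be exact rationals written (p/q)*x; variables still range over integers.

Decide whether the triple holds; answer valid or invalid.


Working backward. After the program, the postcondition (not ((1/2)*s + (2*y + 3*c - 3) <= 0)) -> (s - 3*s >= 2 -> 3*c - 1 != 4) must hold; in canonical form it is (not (3*c + (1/2)*s + 2*y <= 3)) -> (2*s <= -2 -> 3*c != 5).
Before y := q + 9: (not (3*c + 2*q + (1/2)*s <= -15)) -> (2*s <= -2 -> 3*c != 5)
Before y := 3*y + q - 9: (not (3*c + 2*q + (1/2)*s <= -15)) -> (2*s <= -2 -> 3*c != 5)
Before assert y = 7 -> c - y + 1 = 2: (y = 7 -> c = y + 1) and ((not (3*c + 2*q + (1/2)*s <= -15)) -> (2*s <= -2 -> 3*c != 5))
Before assert 2*s >= -2 or 2*v + 4 < -3: (2*s >= -2 or 2*v < -7) and (y = 7 -> c = y + 1) and ((not (3*c + 2*q + (1/2)*s <= -15)) -> (2*s <= -2 -> 3*c != 5))
The weakest precondition is (2*s >= -2 or 2*v < -7) and (y = 7 -> c = y + 1) and ((not (3*c + 2*q + (1/2)*s <= -15)) -> (2*s <= -2 -> 3*c != 5)).
Check whether (2*s >= -2 or 2*v < -11) and (y = 7 -> c = y + 1) and ((not (3*c + 2*q + (1/2)*s <= -15)) -> (2*s <= -2 -> 3*c != 5)) implies it.
Every state satisfying the precondition satisfies the weakest precondition: the implication holds.
Answer: valid


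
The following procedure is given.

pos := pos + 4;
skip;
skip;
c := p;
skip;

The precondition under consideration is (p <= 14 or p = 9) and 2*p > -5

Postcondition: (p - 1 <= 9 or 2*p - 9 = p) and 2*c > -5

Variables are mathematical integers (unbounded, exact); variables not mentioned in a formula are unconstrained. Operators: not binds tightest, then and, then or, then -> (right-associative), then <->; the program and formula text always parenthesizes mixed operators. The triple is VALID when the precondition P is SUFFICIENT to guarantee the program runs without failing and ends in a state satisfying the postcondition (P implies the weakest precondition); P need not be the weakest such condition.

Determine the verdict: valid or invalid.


Working backward. After the program, the postcondition (p - 1 <= 9 or 2*p - 9 = p) and 2*c > -5 must hold; in canonical form it is (p <= 10 or p = 9) and 2*c > -5.
Before skip: (p <= 10 or p = 9) and 2*c > -5
Before c := p: (p <= 10 or p = 9) and 2*p > -5
Before skip: (p <= 10 or p = 9) and 2*p > -5
Before skip: (p <= 10 or p = 9) and 2*p > -5
Before pos := pos + 4: (p <= 10 or p = 9) and 2*p > -5
The weakest precondition is (p <= 10 or p = 9) and 2*p > -5.
Check whether (p <= 14 or p = 9) and 2*p > -5 implies it.
Countermodel: at the initial state p = 11, the precondition holds but the weakest precondition fails.
Answer: invalid


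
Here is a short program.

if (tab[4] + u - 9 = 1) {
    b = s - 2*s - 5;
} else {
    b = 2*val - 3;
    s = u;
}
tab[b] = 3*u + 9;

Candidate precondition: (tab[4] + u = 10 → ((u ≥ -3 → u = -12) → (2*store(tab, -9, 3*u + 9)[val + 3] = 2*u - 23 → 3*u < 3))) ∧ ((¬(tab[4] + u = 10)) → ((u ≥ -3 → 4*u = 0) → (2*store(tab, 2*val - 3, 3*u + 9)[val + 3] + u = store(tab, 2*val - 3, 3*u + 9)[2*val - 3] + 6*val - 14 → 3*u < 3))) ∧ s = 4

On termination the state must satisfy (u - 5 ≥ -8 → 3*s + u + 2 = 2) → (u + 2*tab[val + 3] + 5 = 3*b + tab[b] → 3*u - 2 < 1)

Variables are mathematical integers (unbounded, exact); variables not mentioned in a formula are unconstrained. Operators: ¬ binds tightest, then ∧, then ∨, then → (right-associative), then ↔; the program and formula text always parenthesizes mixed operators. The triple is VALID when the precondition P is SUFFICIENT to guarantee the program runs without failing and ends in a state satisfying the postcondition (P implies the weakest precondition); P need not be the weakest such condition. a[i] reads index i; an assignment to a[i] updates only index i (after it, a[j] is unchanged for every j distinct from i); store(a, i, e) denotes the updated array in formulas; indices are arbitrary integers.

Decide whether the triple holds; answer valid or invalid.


Working backward. After the program, the postcondition (u - 5 ≥ -8 → 3*s + u + 2 = 2) → (u + 2*tab[val + 3] + 5 = 3*b + tab[b] → 3*u - 2 < 1) must hold; in canonical form it is (u ≥ -3 → 3*s + u = 0) → (2*tab[val + 3] + u = tab[b] + 3*b - 5 → 3*u < 3).
Before tab[b] := 3*u + 9: (u ≥ -3 → 3*s + u = 0) → (2*store(tab, b, 3*u + 9)[val + 3] + u = store(tab, b, 3*u + 9)[b] + 3*b - 5 → 3*u < 3)
Then branch requires (u ≥ -3 → 3*s + u = 0) → (2*store(tab, -s - 5, 3*u + 9)[val + 3] + 3*s + u = store(tab, -s - 5, 3*u + 9)[-s - 5] - 20 → 3*u < 3); else branch requires (u ≥ -3 → 4*u = 0) → (2*store(tab, 2*val - 3, 3*u + 9)[val + 3] + u = store(tab, 2*val - 3, 3*u + 9)[2*val - 3] + 6*val - 14 → 3*u < 3).
Before the if: (tab[4] + u = 10 → ((u ≥ -3 → 3*s + u = 0) → (2*store(tab, -s - 5, 3*u + 9)[val + 3] + 3*s + u = store(tab, -s - 5, 3*u + 9)[-s - 5] - 20 → 3*u < 3))) ∧ ((¬(tab[4] + u = 10)) → ((u ≥ -3 → 4*u = 0) → (2*store(tab, 2*val - 3, 3*u + 9)[val + 3] + u = store(tab, 2*val - 3, 3*u + 9)[2*val - 3] + 6*val - 14 → 3*u < 3)))
The weakest precondition is (tab[4] + u = 10 → ((u ≥ -3 → 3*s + u = 0) → (2*store(tab, -s - 5, 3*u + 9)[val + 3] + 3*s + u = store(tab, -s - 5, 3*u + 9)[-s - 5] - 20 → 3*u < 3))) ∧ ((¬(tab[4] + u = 10)) → ((u ≥ -3 → 4*u = 0) → (2*store(tab, 2*val - 3, 3*u + 9)[val + 3] + u = store(tab, 2*val - 3, 3*u + 9)[2*val - 3] + 6*val - 14 → 3*u < 3))).
Check whether (tab[4] + u = 10 → ((u ≥ -3 → u = -12) → (2*store(tab, -9, 3*u + 9)[val + 3] = 2*u - 23 → 3*u < 3))) ∧ ((¬(tab[4] + u = 10)) → ((u ≥ -3 → 4*u = 0) → (2*store(tab, 2*val - 3, 3*u + 9)[val + 3] + u = store(tab, 2*val - 3, 3*u + 9)[2*val - 3] + 6*val - 14 → 3*u < 3))) ∧ s = 4 implies it.
Every state satisfying the precondition satisfies the weakest precondition: the implication holds.
Answer: valid


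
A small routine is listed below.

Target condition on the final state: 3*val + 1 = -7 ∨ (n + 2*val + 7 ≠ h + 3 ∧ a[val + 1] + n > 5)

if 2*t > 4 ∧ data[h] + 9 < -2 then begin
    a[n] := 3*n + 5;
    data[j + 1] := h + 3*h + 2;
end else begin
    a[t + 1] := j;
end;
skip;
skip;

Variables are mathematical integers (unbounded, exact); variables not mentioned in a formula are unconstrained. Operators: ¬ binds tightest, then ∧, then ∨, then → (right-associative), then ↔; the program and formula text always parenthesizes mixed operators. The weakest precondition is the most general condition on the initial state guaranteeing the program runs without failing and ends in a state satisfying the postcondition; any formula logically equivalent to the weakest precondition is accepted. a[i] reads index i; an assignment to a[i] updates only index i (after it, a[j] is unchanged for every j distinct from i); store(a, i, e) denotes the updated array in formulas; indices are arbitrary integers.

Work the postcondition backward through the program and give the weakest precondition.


Working backward. After the program, the postcondition 3*val + 1 = -7 ∨ (n + 2*val + 7 ≠ h + 3 ∧ a[val + 1] + n > 5) must hold; in canonical form it is 3*val = -8 ∨ (n + 2*val ≠ h - 4 ∧ a[val + 1] + n > 5).
Before skip: 3*val = -8 ∨ (n + 2*val ≠ h - 4 ∧ a[val + 1] + n > 5)
Before skip: 3*val = -8 ∨ (n + 2*val ≠ h - 4 ∧ a[val + 1] + n > 5)
Then branch requires 3*val = -8 ∨ (n + 2*val ≠ h - 4 ∧ store(a, n, 3*n + 5)[val + 1] + n > 5); else branch requires 3*val = -8 ∨ (n + 2*val ≠ h - 4 ∧ store(a, t + 1, j)[val + 1] + n > 5).
Before the if: ((2*t > 4 ∧ data[h] < -11) → (3*val = -8 ∨ (n + 2*val ≠ h - 4 ∧ store(a, n, 3*n + 5)[val + 1] + n > 5))) ∧ ((¬(2*t > 4 ∧ data[h] < -11)) → (3*val = -8 ∨ (n + 2*val ≠ h - 4 ∧ store(a, t + 1, j)[val + 1] + n > 5)))
Answer: WP = ((2*t > 4 ∧ data[h] < -11) → (3*val = -8 ∨ (n + 2*val ≠ h - 4 ∧ store(a, n, 3*n + 5)[val + 1] + n > 5))) ∧ ((¬(2*t > 4 ∧ data[h] < -11)) → (3*val = -8 ∨ (n + 2*val ≠ h - 4 ∧ store(a, t + 1, j)[val + 1] + n > 5)))


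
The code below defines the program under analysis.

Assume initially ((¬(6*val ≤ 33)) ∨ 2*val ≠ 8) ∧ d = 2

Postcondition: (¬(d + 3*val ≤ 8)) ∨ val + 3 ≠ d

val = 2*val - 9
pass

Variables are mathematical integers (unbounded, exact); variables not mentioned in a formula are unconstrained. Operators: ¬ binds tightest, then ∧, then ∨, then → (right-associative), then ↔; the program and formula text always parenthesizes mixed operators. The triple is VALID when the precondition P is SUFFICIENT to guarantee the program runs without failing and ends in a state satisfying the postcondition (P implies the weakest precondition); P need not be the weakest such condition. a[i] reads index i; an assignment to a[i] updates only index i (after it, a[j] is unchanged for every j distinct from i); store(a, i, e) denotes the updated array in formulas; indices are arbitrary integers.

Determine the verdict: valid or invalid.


Working backward. After the program, the postcondition (¬(d + 3*val ≤ 8)) ∨ val + 3 ≠ d must hold; in canonical form it is (¬(d + 3*val ≤ 8)) ∨ val ≠ d - 3.
Before skip: (¬(d + 3*val ≤ 8)) ∨ val ≠ d - 3
Before val := 2*val - 9: (¬(d + 6*val ≤ 35)) ∨ 2*val ≠ d + 6
The weakest precondition is (¬(d + 6*val ≤ 35)) ∨ 2*val ≠ d + 6.
Check whether ((¬(6*val ≤ 33)) ∨ 2*val ≠ 8) ∧ d = 2 implies it.
Every state satisfying the precondition satisfies the weakest precondition: the implication holds.
Answer: valid


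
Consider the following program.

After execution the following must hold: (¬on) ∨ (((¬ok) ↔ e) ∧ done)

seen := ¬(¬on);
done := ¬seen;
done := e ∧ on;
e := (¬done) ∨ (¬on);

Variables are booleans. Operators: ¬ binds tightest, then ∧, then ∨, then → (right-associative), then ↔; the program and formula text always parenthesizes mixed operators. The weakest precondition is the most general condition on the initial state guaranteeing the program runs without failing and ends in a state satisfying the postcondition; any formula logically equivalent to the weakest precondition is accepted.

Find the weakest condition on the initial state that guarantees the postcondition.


Working backward. After the program, (¬on) ∨ (((¬ok) ↔ e) ∧ done) must hold.
Before e := (¬done) ∨ (¬on): (¬on) ∨ (((¬ok) ↔ ((¬done) ∨ (¬on))) ∧ done)
Before done := e ∧ on: (¬on) ∨ (((¬ok) ↔ ((¬(e ∧ on)) ∨ (¬on))) ∧ e ∧ on)
Before done := ¬seen: (¬on) ∨ (((¬ok) ↔ ((¬(e ∧ on)) ∨ (¬on))) ∧ e ∧ on)
Before seen := ¬(¬on): (¬on) ∨ (((¬ok) ↔ ((¬(e ∧ on)) ∨ (¬on))) ∧ e ∧ on)
Answer: WP = (¬on) ∨ (((¬ok) ↔ ((¬(e ∧ on)) ∨ (¬on))) ∧ e ∧ on)


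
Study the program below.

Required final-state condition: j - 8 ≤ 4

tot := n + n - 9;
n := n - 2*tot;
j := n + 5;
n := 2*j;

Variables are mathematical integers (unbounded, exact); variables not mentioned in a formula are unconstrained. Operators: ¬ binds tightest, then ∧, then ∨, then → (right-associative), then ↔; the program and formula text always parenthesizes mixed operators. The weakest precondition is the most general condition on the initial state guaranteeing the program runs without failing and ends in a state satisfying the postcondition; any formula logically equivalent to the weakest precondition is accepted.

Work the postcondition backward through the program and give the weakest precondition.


Working backward. After the program, the postcondition j - 8 ≤ 4 must hold; in canonical form it is j ≤ 12.
Before n := 2*j: j ≤ 12
Before j := n + 5: n ≤ 7
Before n := n - 2*tot: n ≤ 2*tot + 7
Before tot := n + n - 9: 3*n ≥ 11
Answer: WP = 3*n ≥ 11


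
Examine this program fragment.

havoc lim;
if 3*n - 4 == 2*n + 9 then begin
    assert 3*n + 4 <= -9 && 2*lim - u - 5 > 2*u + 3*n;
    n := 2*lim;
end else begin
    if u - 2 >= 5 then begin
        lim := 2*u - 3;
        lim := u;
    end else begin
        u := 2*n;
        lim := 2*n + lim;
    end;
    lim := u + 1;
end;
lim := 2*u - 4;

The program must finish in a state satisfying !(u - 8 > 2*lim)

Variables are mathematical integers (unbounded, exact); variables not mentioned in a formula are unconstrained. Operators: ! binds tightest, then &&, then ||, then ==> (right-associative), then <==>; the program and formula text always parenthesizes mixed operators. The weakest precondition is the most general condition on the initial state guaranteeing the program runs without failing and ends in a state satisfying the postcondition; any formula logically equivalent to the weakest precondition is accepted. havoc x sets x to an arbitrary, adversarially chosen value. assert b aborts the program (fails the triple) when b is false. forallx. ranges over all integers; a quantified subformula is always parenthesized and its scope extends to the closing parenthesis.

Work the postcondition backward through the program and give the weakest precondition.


Working backward. After the program, the postcondition !(u - 8 > 2*lim) must hold; in canonical form it is !(u > 2*lim + 8).
Before lim := 2*u - 4: !(3*u < 0)
Then branch requires 3*n <= -13 && 2*lim > 3*n + 3*u + 5 && (!(3*u < 0)); else branch requires (u >= 7 ==> (!(3*u < 0))) && ((!(u >= 7)) ==> (!(6*n < 0))).
Before the if: (n == 13 ==> (3*n <= -13 && 2*lim > 3*n + 3*u + 5 && (!(3*u < 0)))) && ((!(n == 13)) ==> ((u >= 7 ==> (!(3*u < 0))) && ((!(u >= 7)) ==> (!(6*n < 0)))))
Before havoc lim: forall lim_1. ((n == 13 ==> (3*n <= -13 && 2*lim_1 > 3*n + 3*u + 5 && (!(3*u < 0)))) && ((!(n == 13)) ==> ((u >= 7 ==> (!(3*u < 0))) && ((!(u >= 7)) ==> (!(6*n < 0))))))
Answer: WP = forall lim_1. ((n == 13 ==> (3*n <= -13 && 2*lim_1 > 3*n + 3*u + 5 && (!(3*u < 0)))) && ((!(n == 13)) ==> ((u >= 7 ==> (!(3*u < 0))) && ((!(u >= 7)) ==> (!(6*n < 0))))))


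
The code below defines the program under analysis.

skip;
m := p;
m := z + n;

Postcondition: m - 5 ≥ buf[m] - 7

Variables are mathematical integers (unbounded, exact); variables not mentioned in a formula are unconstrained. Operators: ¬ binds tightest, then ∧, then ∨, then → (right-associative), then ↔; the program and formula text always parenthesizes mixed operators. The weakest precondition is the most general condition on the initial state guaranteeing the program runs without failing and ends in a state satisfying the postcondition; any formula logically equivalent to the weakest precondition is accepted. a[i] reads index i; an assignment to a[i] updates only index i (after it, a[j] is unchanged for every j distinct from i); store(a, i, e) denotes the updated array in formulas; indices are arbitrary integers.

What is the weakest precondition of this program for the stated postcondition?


Working backward. After the program, the postcondition m - 5 ≥ buf[m] - 7 must hold; in canonical form it is m ≥ buf[m] - 2.
Before m := z + n: n + z ≥ buf[n + z] - 2
Before m := p: n + z ≥ buf[n + z] - 2
Before skip: n + z ≥ buf[n + z] - 2
Answer: WP = n + z ≥ buf[n + z] - 2
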